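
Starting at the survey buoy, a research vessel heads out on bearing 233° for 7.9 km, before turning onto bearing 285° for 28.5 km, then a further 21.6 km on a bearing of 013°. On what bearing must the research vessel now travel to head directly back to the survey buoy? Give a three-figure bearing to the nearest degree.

129°

Leg 1 (233°, 7.9 km): east 7.9 sin 233° = -6.31, north 7.9 cos 233° = -4.75
Leg 2 (285°, 28.5 km): east 28.5 sin 285° = -27.53, north 28.5 cos 285° = 7.38
Leg 3 (013°, 21.6 km): east 21.6 sin 13° = 4.86, north 21.6 cos 13° = 21.05
Net displacement: -28.98 east, 23.67 north. Direction back to start is (28.98, -23.67): bearing = atan2(28.98, -23.67) mod 360° = 129.24° ≈ 129°.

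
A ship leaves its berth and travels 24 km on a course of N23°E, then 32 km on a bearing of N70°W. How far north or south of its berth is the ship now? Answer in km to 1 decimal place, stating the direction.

33.0 km north

Leg 1 (N23°E, 24 km): east 24 sin 23° = 9.38, north 24 cos 23° = 22.09
Leg 2 (N70°W, 32 km): east 32 sin 290° = -30.07, north 32 cos 290° = 10.94
Net north component: 33.04 km.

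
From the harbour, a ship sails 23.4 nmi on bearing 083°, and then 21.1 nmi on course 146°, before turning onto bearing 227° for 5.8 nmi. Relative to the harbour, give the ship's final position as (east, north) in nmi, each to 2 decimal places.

(30.78, -18.60)

Leg 1 (083°, 23.4 nmi): east 23.4 sin 83° = 23.23, north 23.4 cos 83° = 2.85
Leg 2 (146°, 21.1 nmi): east 21.1 sin 146° = 11.80, north 21.1 cos 146° = -17.49
Leg 3 (227°, 5.8 nmi): east 5.8 sin 227° = -4.24, north 5.8 cos 227° = -3.96
Summing: 30.78 nmi east, -18.60 nmi north → (30.78, -18.60).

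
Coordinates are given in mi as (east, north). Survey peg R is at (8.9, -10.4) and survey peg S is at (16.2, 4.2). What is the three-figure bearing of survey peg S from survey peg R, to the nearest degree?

027°

Δeast = 16.2 − 8.9 = 7.30; Δnorth = 4.2 − -10.4 = 14.60.
Bearing = atan2(Δeast, Δnorth) mod 360° = 26.57° ≈ 027°.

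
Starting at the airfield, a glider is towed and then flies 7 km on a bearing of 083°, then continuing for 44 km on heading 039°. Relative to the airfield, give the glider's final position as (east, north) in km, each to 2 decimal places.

(34.64, 35.05)

Leg 1 (083°, 7 km): east 7 sin 83° = 6.95, north 7 cos 83° = 0.85
Leg 2 (039°, 44 km): east 44 sin 39° = 27.69, north 44 cos 39° = 34.19
Summing: 34.64 km east, 35.05 km north → (34.64, 35.05).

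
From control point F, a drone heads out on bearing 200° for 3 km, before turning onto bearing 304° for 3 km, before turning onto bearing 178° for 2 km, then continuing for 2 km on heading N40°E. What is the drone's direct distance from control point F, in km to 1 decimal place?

2.7 km

Leg 1 (200°, 3 km): east 3 sin 200° = -1.03, north 3 cos 200° = -2.82
Leg 2 (304°, 3 km): east 3 sin 304° = -2.49, north 3 cos 304° = 1.68
Leg 3 (178°, 2 km): east 2 sin 178° = 0.07, north 2 cos 178° = -2.00
Leg 4 (N40°E, 2 km): east 2 sin 40° = 1.29, north 2 cos 40° = 1.53
Net: -2.16 east, -1.61 north. Distance = √((-2.16)² + (-1.61)²) = 2.691 km.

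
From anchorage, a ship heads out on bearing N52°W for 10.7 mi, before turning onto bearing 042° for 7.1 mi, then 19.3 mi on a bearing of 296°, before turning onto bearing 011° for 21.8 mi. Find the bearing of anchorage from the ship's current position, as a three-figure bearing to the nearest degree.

158°

Leg 1 (N52°W, 10.7 mi): east 10.7 sin 308° = -8.43, north 10.7 cos 308° = 6.59
Leg 2 (042°, 7.1 mi): east 7.1 sin 42° = 4.75, north 7.1 cos 42° = 5.28
Leg 3 (296°, 19.3 mi): east 19.3 sin 296° = -17.35, north 19.3 cos 296° = 8.46
Leg 4 (011°, 21.8 mi): east 21.8 sin 11° = 4.16, north 21.8 cos 11° = 21.40
Net displacement: -16.87 east, 41.72 north. Direction back to start is (16.87, -41.72): bearing = atan2(16.87, -41.72) mod 360° = 157.99° ≈ 158°.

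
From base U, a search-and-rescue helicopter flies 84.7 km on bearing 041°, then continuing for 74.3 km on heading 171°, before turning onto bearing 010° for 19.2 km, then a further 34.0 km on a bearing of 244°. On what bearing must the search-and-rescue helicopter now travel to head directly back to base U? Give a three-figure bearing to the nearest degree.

278°

Leg 1 (041°, 84.7 km): east 84.7 sin 41° = 55.57, north 84.7 cos 41° = 63.92
Leg 2 (171°, 74.3 km): east 74.3 sin 171° = 11.62, north 74.3 cos 171° = -73.39
Leg 3 (010°, 19.2 km): east 19.2 sin 10° = 3.33, north 19.2 cos 10° = 18.91
Leg 4 (244°, 34.0 km): east 34.0 sin 244° = -30.56, north 34.0 cos 244° = -14.90
Net displacement: 39.97 east, -5.46 north. Direction back to start is (-39.97, 5.46): bearing = atan2(-39.97, 5.46) mod 360° = 277.78° ≈ 278°.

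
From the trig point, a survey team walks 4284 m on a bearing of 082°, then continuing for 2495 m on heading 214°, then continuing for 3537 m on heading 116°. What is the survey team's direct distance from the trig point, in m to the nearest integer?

Leg 1 (082°, 4284 m): east 4284 sin 82° = 4242.31, north 4284 cos 82° = 596.22
Leg 2 (214°, 2495 m): east 2495 sin 214° = -1395.19, north 2495 cos 214° = -2068.45
Leg 3 (116°, 3537 m): east 3537 sin 116° = 3179.03, north 3537 cos 116° = -1550.52
Net: 6026.16 east, -3022.75 north. Distance = √((6026.16)² + (-3022.75)²) = 6741.779 m.

6742 m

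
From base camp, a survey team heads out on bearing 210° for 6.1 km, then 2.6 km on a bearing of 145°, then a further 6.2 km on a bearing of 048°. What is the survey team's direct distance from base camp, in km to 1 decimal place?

4.5 km

Leg 1 (210°, 6.1 km): east 6.1 sin 210° = -3.05, north 6.1 cos 210° = -5.28
Leg 2 (145°, 2.6 km): east 2.6 sin 145° = 1.49, north 2.6 cos 145° = -2.13
Leg 3 (048°, 6.2 km): east 6.2 sin 48° = 4.61, north 6.2 cos 48° = 4.15
Net: 3.05 east, -3.26 north. Distance = √((3.05)² + (-3.26)²) = 4.466 km.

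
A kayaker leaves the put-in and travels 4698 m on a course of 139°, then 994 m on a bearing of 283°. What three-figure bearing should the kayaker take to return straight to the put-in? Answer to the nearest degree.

Leg 1 (139°, 4698 m): east 4698 sin 139° = 3082.17, north 4698 cos 139° = -3545.63
Leg 2 (283°, 994 m): east 994 sin 283° = -968.52, north 994 cos 283° = 223.60
Net displacement: 2113.64 east, -3322.02 north. Direction back to start is (-2113.64, 3322.02): bearing = atan2(-2113.64, 3322.02) mod 360° = 327.53° ≈ 328°.

328°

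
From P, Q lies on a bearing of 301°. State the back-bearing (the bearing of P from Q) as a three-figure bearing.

121°

Back-bearing = 301° − 180° = 121°.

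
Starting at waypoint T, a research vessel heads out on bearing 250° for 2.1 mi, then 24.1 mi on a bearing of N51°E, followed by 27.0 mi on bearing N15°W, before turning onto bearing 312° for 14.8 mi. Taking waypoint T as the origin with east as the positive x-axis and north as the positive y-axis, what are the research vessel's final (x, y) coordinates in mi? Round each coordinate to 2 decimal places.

(-1.23, 50.43)

Leg 1 (250°, 2.1 mi): east 2.1 sin 250° = -1.97, north 2.1 cos 250° = -0.72
Leg 2 (N51°E, 24.1 mi): east 24.1 sin 51° = 18.73, north 24.1 cos 51° = 15.17
Leg 3 (N15°W, 27.0 mi): east 27.0 sin 345° = -6.99, north 27.0 cos 345° = 26.08
Leg 4 (312°, 14.8 mi): east 14.8 sin 312° = -11.00, north 14.8 cos 312° = 9.90
Summing: -1.23 mi east, 50.43 mi north → (-1.23, 50.43).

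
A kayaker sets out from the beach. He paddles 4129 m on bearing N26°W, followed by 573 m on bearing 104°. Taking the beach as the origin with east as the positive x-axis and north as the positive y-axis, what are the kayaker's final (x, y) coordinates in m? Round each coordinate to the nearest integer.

Leg 1 (N26°W, 4129 m): east 4129 sin 334° = -1810.03, north 4129 cos 334° = 3711.12
Leg 2 (104°, 573 m): east 573 sin 104° = 555.98, north 573 cos 104° = -138.62
Summing: -1254.06 m east, 3572.50 m north → (-1254, 3572).

(-1254, 3572)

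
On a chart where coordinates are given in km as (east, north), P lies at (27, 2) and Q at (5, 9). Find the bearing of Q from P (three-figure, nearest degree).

288°

Δeast = 5 − 27 = -22.00; Δnorth = 9 − 2 = 7.00.
Bearing = atan2(Δeast, Δnorth) mod 360° = 287.65° ≈ 288°.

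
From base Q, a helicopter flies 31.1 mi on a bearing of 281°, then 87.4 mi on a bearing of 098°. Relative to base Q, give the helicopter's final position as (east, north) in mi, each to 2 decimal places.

Leg 1 (281°, 31.1 mi): east 31.1 sin 281° = -30.53, north 31.1 cos 281° = 5.93
Leg 2 (098°, 87.4 mi): east 87.4 sin 98° = 86.55, north 87.4 cos 98° = -12.16
Summing: 56.02 mi east, -6.23 mi north → (56.02, -6.23).

(56.02, -6.23)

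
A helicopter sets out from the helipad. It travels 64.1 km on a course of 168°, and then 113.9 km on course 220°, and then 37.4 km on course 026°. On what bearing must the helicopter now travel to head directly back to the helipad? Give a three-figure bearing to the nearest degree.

020°

Leg 1 (168°, 64.1 km): east 64.1 sin 168° = 13.33, north 64.1 cos 168° = -62.70
Leg 2 (220°, 113.9 km): east 113.9 sin 220° = -73.21, north 113.9 cos 220° = -87.25
Leg 3 (026°, 37.4 km): east 37.4 sin 26° = 16.40, north 37.4 cos 26° = 33.61
Net displacement: -43.49 east, -116.34 north. Direction back to start is (43.49, 116.34): bearing = atan2(43.49, 116.34) mod 360° = 20.50° ≈ 020°.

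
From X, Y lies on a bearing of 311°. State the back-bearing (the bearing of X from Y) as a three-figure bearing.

Back-bearing = 311° − 180° = 131°.

131°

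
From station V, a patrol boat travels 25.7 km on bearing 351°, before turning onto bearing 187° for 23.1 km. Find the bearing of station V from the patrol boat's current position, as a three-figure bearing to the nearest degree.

Leg 1 (351°, 25.7 km): east 25.7 sin 351° = -4.02, north 25.7 cos 351° = 25.38
Leg 2 (187°, 23.1 km): east 23.1 sin 187° = -2.82, north 23.1 cos 187° = -22.93
Net displacement: -6.84 east, 2.46 north. Direction back to start is (6.84, -2.46): bearing = atan2(6.84, -2.46) mod 360° = 109.76° ≈ 110°.

110°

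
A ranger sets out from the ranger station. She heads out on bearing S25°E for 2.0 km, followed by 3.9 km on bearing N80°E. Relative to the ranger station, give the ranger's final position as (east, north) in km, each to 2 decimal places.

Leg 1 (S25°E, 2.0 km): east 2.0 sin 155° = 0.85, north 2.0 cos 155° = -1.81
Leg 2 (N80°E, 3.9 km): east 3.9 sin 80° = 3.84, north 3.9 cos 80° = 0.68
Summing: 4.69 km east, -1.14 km north → (4.69, -1.14).

(4.69, -1.14)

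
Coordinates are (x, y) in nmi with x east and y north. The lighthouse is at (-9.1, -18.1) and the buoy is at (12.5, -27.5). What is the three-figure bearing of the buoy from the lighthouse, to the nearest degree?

114°

Δeast = 12.5 − -9.1 = 21.60; Δnorth = -27.5 − -18.1 = -9.40.
Bearing = atan2(Δeast, Δnorth) mod 360° = 113.52° ≈ 114°.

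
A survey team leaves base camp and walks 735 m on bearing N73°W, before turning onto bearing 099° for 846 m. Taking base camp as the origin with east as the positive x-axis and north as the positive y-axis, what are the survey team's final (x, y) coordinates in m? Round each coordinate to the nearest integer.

Leg 1 (N73°W, 735 m): east 735 sin 287° = -702.88, north 735 cos 287° = 214.89
Leg 2 (099°, 846 m): east 846 sin 99° = 835.58, north 846 cos 99° = -132.34
Summing: 132.70 m east, 82.55 m north → (133, 83).

(133, 83)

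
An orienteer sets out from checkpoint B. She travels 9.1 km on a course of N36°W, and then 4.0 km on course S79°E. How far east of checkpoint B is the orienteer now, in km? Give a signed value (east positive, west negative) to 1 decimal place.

Leg 1 (N36°W, 9.1 km): east 9.1 sin 324° = -5.35, north 9.1 cos 324° = 7.36
Leg 2 (S79°E, 4.0 km): east 4.0 sin 101° = 3.93, north 4.0 cos 101° = -0.76
Net east component: -1.42 km.

-1.4 km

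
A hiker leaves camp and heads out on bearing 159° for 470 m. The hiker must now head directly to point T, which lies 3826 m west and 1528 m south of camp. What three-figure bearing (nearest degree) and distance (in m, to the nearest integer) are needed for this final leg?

255°, 4140 m

Leg 1 (159°, 470 m): east 470 sin 159° = 168.43, north 470 cos 159° = -438.78
Current position: (168.43, -438.78). Target: (-3826, -1528). Remaining: Δeast = -3994.43, Δnorth = -1089.22.
Bearing = atan2(-3994.43, -1089.22) mod 360° = 254.75°; distance = √((-3994.43)² + (-1089.22)²) = 4140.276 m.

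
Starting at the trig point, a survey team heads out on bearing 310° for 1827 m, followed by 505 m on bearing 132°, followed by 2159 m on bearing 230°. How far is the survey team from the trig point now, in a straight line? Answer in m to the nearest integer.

Leg 1 (310°, 1827 m): east 1827 sin 310° = -1399.56, north 1827 cos 310° = 1174.37
Leg 2 (132°, 505 m): east 505 sin 132° = 375.29, north 505 cos 132° = -337.91
Leg 3 (230°, 2159 m): east 2159 sin 230° = -1653.89, north 2159 cos 230° = -1387.78
Net: -2678.17 east, -551.32 north. Distance = √((-2678.17)² + (-551.32)²) = 2734.322 m.

2734 m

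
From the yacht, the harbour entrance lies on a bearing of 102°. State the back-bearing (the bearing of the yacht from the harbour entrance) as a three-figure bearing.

Back-bearing = 102° + 180° = 282°.

282°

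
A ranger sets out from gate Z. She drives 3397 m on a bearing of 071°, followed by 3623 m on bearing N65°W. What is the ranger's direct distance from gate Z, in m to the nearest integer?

2638 m

Leg 1 (071°, 3397 m): east 3397 sin 71° = 3211.93, north 3397 cos 71° = 1105.96
Leg 2 (N65°W, 3623 m): east 3623 sin 295° = -3283.55, north 3623 cos 295° = 1531.15
Net: -71.63 east, 2637.10 north. Distance = √((-71.63)² + (2637.10)²) = 2638.074 m.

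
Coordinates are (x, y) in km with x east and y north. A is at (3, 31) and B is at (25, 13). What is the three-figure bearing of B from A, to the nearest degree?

Δeast = 25 − 3 = 22.00; Δnorth = 13 − 31 = -18.00.
Bearing = atan2(Δeast, Δnorth) mod 360° = 129.29° ≈ 129°.

129°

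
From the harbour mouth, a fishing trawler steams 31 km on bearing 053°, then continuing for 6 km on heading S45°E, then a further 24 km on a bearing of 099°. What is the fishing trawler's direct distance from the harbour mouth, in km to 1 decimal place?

53.8 km

Leg 1 (053°, 31 km): east 31 sin 53° = 24.76, north 31 cos 53° = 18.66
Leg 2 (S45°E, 6 km): east 6 sin 135° = 4.24, north 6 cos 135° = -4.24
Leg 3 (099°, 24 km): east 24 sin 99° = 23.70, north 24 cos 99° = -3.75
Net: 52.70 east, 10.66 north. Distance = √((52.70)² + (10.66)²) = 53.772 km.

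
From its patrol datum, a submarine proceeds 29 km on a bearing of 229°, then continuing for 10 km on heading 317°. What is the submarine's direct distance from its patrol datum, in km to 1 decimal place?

31.0 km

Leg 1 (229°, 29 km): east 29 sin 229° = -21.89, north 29 cos 229° = -19.03
Leg 2 (317°, 10 km): east 10 sin 317° = -6.82, north 10 cos 317° = 7.31
Net: -28.71 east, -11.71 north. Distance = √((-28.71)² + (-11.71)²) = 31.004 km.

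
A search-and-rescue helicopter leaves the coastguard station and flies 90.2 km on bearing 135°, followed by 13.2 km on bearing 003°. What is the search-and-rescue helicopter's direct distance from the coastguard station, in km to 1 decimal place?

Leg 1 (135°, 90.2 km): east 90.2 sin 135° = 63.78, north 90.2 cos 135° = -63.78
Leg 2 (003°, 13.2 km): east 13.2 sin 3° = 0.69, north 13.2 cos 3° = 13.18
Net: 64.47 east, -50.60 north. Distance = √((64.47)² + (-50.60)²) = 81.957 km.

82.0 km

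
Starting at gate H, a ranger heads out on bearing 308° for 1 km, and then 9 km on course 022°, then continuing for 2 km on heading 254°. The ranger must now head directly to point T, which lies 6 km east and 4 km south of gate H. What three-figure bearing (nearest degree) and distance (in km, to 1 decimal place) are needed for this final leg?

Leg 1 (308°, 1 km): east 1 sin 308° = -0.79, north 1 cos 308° = 0.62
Leg 2 (022°, 9 km): east 9 sin 22° = 3.37, north 9 cos 22° = 8.34
Leg 3 (254°, 2 km): east 2 sin 254° = -1.92, north 2 cos 254° = -0.55
Current position: (0.66, 8.41). Target: (6, -4). Remaining: Δeast = 5.34, Δnorth = -12.41.
Bearing = atan2(5.34, -12.41) mod 360° = 156.72°; distance = √((5.34)² + (-12.41)²) = 13.509 km.

157°, 13.5 km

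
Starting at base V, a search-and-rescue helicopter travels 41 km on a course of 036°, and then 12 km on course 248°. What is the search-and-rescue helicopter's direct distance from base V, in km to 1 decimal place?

Leg 1 (036°, 41 km): east 41 sin 36° = 24.10, north 41 cos 36° = 33.17
Leg 2 (248°, 12 km): east 12 sin 248° = -11.13, north 12 cos 248° = -4.50
Net: 12.97 east, 28.67 north. Distance = √((12.97)² + (28.67)²) = 31.473 km.

31.5 km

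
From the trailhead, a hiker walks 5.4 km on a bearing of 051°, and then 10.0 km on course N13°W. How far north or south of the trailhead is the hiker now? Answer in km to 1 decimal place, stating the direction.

Leg 1 (051°, 5.4 km): east 5.4 sin 51° = 4.20, north 5.4 cos 51° = 3.40
Leg 2 (N13°W, 10.0 km): east 10.0 sin 347° = -2.25, north 10.0 cos 347° = 9.74
Net north component: 13.14 km.

13.1 km north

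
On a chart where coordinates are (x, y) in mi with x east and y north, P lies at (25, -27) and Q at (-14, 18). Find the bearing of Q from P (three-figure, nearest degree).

Δeast = -14 − 25 = -39.00; Δnorth = 18 − -27 = 45.00.
Bearing = atan2(Δeast, Δnorth) mod 360° = 319.09° ≈ 319°.

319°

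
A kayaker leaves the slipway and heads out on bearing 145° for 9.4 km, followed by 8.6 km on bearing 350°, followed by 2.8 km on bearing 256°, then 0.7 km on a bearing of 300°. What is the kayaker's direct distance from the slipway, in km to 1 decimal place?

Leg 1 (145°, 9.4 km): east 9.4 sin 145° = 5.39, north 9.4 cos 145° = -7.70
Leg 2 (350°, 8.6 km): east 8.6 sin 350° = -1.49, north 8.6 cos 350° = 8.47
Leg 3 (256°, 2.8 km): east 2.8 sin 256° = -2.72, north 2.8 cos 256° = -0.68
Leg 4 (300°, 0.7 km): east 0.7 sin 300° = -0.61, north 0.7 cos 300° = 0.35
Net: 0.58 east, 0.44 north. Distance = √((0.58)² + (0.44)²) = 0.725 km.

0.7 km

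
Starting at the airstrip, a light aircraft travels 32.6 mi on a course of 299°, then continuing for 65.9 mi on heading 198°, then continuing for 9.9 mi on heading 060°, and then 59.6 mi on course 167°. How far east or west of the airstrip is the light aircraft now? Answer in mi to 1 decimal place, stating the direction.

Leg 1 (299°, 32.6 mi): east 32.6 sin 299° = -28.51, north 32.6 cos 299° = 15.80
Leg 2 (198°, 65.9 mi): east 65.9 sin 198° = -20.36, north 65.9 cos 198° = -62.67
Leg 3 (060°, 9.9 mi): east 9.9 sin 60° = 8.57, north 9.9 cos 60° = 4.95
Leg 4 (167°, 59.6 mi): east 59.6 sin 167° = 13.41, north 59.6 cos 167° = -58.07
Net east component: -26.90 mi.

26.9 mi west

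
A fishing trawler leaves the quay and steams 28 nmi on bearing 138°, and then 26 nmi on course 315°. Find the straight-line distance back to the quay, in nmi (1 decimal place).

2.4 nmi

Leg 1 (138°, 28 nmi): east 28 sin 138° = 18.74, north 28 cos 138° = -20.81
Leg 2 (315°, 26 nmi): east 26 sin 315° = -18.38, north 26 cos 315° = 18.38
Net: 0.35 east, -2.42 north. Distance = √((0.35)² + (-2.42)²) = 2.449 nmi.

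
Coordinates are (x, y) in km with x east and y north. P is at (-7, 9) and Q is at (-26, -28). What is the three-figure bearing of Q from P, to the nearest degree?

207°

Δeast = -26 − -7 = -19.00; Δnorth = -28 − 9 = -37.00.
Bearing = atan2(Δeast, Δnorth) mod 360° = 207.18° ≈ 207°.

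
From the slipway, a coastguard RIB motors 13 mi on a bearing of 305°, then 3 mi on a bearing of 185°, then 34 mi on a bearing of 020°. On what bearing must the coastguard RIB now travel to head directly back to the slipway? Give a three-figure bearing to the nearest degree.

Leg 1 (305°, 13 mi): east 13 sin 305° = -10.65, north 13 cos 305° = 7.46
Leg 2 (185°, 3 mi): east 3 sin 185° = -0.26, north 3 cos 185° = -2.99
Leg 3 (020°, 34 mi): east 34 sin 20° = 11.63, north 34 cos 20° = 31.95
Net displacement: 0.72 east, 36.42 north. Direction back to start is (-0.72, -36.42): bearing = atan2(-0.72, -36.42) mod 360° = 181.13° ≈ 181°.

181°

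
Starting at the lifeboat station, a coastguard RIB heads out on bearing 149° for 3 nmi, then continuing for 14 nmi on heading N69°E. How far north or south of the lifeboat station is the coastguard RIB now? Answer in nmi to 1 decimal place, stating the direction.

Leg 1 (149°, 3 nmi): east 3 sin 149° = 1.55, north 3 cos 149° = -2.57
Leg 2 (N69°E, 14 nmi): east 14 sin 69° = 13.07, north 14 cos 69° = 5.02
Net north component: 2.45 nmi.

2.4 nmi north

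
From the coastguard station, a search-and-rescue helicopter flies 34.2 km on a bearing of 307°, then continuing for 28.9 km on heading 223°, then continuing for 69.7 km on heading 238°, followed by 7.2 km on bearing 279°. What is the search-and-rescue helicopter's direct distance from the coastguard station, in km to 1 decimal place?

118.9 km

Leg 1 (307°, 34.2 km): east 34.2 sin 307° = -27.31, north 34.2 cos 307° = 20.58
Leg 2 (223°, 28.9 km): east 28.9 sin 223° = -19.71, north 28.9 cos 223° = -21.14
Leg 3 (238°, 69.7 km): east 69.7 sin 238° = -59.11, north 69.7 cos 238° = -36.94
Leg 4 (279°, 7.2 km): east 7.2 sin 279° = -7.11, north 7.2 cos 279° = 1.13
Net: -113.24 east, -36.36 north. Distance = √((-113.24)² + (-36.36)²) = 118.938 km.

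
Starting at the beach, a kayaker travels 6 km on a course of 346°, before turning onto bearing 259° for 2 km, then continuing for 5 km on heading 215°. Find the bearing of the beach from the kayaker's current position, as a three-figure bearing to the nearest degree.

102°

Leg 1 (346°, 6 km): east 6 sin 346° = -1.45, north 6 cos 346° = 5.82
Leg 2 (259°, 2 km): east 2 sin 259° = -1.96, north 2 cos 259° = -0.38
Leg 3 (215°, 5 km): east 5 sin 215° = -2.87, north 5 cos 215° = -4.10
Net displacement: -6.28 east, 1.34 north. Direction back to start is (6.28, -1.34): bearing = atan2(6.28, -1.34) mod 360° = 102.08° ≈ 102°.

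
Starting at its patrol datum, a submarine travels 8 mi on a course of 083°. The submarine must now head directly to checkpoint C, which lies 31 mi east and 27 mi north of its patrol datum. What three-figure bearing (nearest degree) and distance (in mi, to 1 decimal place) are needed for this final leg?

042°, 34.8 mi

Leg 1 (083°, 8 mi): east 8 sin 83° = 7.94, north 8 cos 83° = 0.97
Current position: (7.94, 0.97). Target: (31, 27). Remaining: Δeast = 23.06, Δnorth = 26.03.
Bearing = atan2(23.06, 26.03) mod 360° = 41.54°; distance = √((23.06)² + (26.03)²) = 34.771 mi.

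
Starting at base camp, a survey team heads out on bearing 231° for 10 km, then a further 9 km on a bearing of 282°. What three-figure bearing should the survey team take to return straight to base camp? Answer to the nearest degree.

Leg 1 (231°, 10 km): east 10 sin 231° = -7.77, north 10 cos 231° = -6.29
Leg 2 (282°, 9 km): east 9 sin 282° = -8.80, north 9 cos 282° = 1.87
Net displacement: -16.57 east, -4.42 north. Direction back to start is (16.57, 4.42): bearing = atan2(16.57, 4.42) mod 360° = 75.06° ≈ 075°.

075°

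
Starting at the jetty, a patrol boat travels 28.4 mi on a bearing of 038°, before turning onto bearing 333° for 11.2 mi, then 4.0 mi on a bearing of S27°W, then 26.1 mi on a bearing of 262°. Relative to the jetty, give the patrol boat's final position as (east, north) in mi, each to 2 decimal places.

(-15.26, 25.16)

Leg 1 (038°, 28.4 mi): east 28.4 sin 38° = 17.48, north 28.4 cos 38° = 22.38
Leg 2 (333°, 11.2 mi): east 11.2 sin 333° = -5.08, north 11.2 cos 333° = 9.98
Leg 3 (S27°W, 4.0 mi): east 4.0 sin 207° = -1.82, north 4.0 cos 207° = -3.56
Leg 4 (262°, 26.1 mi): east 26.1 sin 262° = -25.85, north 26.1 cos 262° = -3.63
Summing: -15.26 mi east, 25.16 mi north → (-15.26, 25.16).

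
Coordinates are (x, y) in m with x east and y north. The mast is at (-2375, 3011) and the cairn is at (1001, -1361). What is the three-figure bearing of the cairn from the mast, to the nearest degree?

Δeast = 1001 − -2375 = 3376.00; Δnorth = -1361 − 3011 = -4372.00.
Bearing = atan2(Δeast, Δnorth) mod 360° = 142.33° ≈ 142°.

142°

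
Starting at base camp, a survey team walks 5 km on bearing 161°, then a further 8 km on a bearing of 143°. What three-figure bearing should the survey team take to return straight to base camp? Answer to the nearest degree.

Leg 1 (161°, 5 km): east 5 sin 161° = 1.63, north 5 cos 161° = -4.73
Leg 2 (143°, 8 km): east 8 sin 143° = 4.81, north 8 cos 143° = -6.39
Net displacement: 6.44 east, -11.12 north. Direction back to start is (-6.44, 11.12): bearing = atan2(-6.44, 11.12) mod 360° = 329.91° ≈ 330°.

330°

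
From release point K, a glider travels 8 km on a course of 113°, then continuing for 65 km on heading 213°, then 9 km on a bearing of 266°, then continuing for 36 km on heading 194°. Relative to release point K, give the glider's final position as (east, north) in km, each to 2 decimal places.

Leg 1 (113°, 8 km): east 8 sin 113° = 7.36, north 8 cos 113° = -3.13
Leg 2 (213°, 65 km): east 65 sin 213° = -35.40, north 65 cos 213° = -54.51
Leg 3 (266°, 9 km): east 9 sin 266° = -8.98, north 9 cos 266° = -0.63
Leg 4 (194°, 36 km): east 36 sin 194° = -8.71, north 36 cos 194° = -34.93
Summing: -45.72 km east, -93.20 km north → (-45.72, -93.20).

(-45.72, -93.20)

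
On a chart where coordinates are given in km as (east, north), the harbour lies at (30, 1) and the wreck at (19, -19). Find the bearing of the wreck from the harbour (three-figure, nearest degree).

209°

Δeast = 19 − 30 = -11.00; Δnorth = -19 − 1 = -20.00.
Bearing = atan2(Δeast, Δnorth) mod 360° = 208.81° ≈ 209°.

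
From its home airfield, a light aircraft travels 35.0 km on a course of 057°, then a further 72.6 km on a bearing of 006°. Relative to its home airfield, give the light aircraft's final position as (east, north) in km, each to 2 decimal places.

Leg 1 (057°, 35.0 km): east 35.0 sin 57° = 29.35, north 35.0 cos 57° = 19.06
Leg 2 (006°, 72.6 km): east 72.6 sin 6° = 7.59, north 72.6 cos 6° = 72.20
Summing: 36.94 km east, 91.26 km north → (36.94, 91.26).

(36.94, 91.26)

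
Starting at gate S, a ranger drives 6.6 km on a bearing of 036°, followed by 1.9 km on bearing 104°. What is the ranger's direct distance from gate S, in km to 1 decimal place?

Leg 1 (036°, 6.6 km): east 6.6 sin 36° = 3.88, north 6.6 cos 36° = 5.34
Leg 2 (104°, 1.9 km): east 1.9 sin 104° = 1.84, north 1.9 cos 104° = -0.46
Net: 5.72 east, 4.88 north. Distance = √((5.72)² + (4.88)²) = 7.521 km.

7.5 km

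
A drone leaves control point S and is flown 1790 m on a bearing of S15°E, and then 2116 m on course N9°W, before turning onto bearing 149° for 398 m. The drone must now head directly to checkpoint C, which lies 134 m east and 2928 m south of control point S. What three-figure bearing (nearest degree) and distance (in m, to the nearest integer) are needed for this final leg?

184°, 2955 m

Leg 1 (S15°E, 1790 m): east 1790 sin 165° = 463.29, north 1790 cos 165° = -1729.01
Leg 2 (N9°W, 2116 m): east 2116 sin 351° = -331.02, north 2116 cos 351° = 2089.95
Leg 3 (149°, 398 m): east 398 sin 149° = 204.99, north 398 cos 149° = -341.15
Current position: (337.26, 19.79). Target: (134, -2928). Remaining: Δeast = -203.26, Δnorth = -2947.79.
Bearing = atan2(-203.26, -2947.79) mod 360° = 183.94°; distance = √((-203.26)² + (-2947.79)²) = 2954.788 m.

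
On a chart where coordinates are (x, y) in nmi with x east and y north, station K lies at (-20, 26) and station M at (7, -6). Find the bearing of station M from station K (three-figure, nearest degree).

Δeast = 7 − -20 = 27.00; Δnorth = -6 − 26 = -32.00.
Bearing = atan2(Δeast, Δnorth) mod 360° = 139.84° ≈ 140°.

140°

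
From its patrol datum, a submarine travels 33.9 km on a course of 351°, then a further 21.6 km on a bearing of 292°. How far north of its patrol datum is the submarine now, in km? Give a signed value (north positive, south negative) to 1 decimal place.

Leg 1 (351°, 33.9 km): east 33.9 sin 351° = -5.30, north 33.9 cos 351° = 33.48
Leg 2 (292°, 21.6 km): east 21.6 sin 292° = -20.03, north 21.6 cos 292° = 8.09
Net north component: 41.57 km.

41.6 km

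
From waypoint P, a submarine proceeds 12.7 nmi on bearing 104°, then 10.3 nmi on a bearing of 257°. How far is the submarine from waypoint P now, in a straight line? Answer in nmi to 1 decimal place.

5.9 nmi

Leg 1 (104°, 12.7 nmi): east 12.7 sin 104° = 12.32, north 12.7 cos 104° = -3.07
Leg 2 (257°, 10.3 nmi): east 10.3 sin 257° = -10.04, north 10.3 cos 257° = -2.32
Net: 2.29 east, -5.39 north. Distance = √((2.29)² + (-5.39)²) = 5.854 nmi.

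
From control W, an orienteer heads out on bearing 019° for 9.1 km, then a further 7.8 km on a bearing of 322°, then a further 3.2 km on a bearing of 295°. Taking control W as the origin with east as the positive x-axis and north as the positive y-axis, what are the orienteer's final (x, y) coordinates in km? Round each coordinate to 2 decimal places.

Leg 1 (019°, 9.1 km): east 9.1 sin 19° = 2.96, north 9.1 cos 19° = 8.60
Leg 2 (322°, 7.8 km): east 7.8 sin 322° = -4.80, north 7.8 cos 322° = 6.15
Leg 3 (295°, 3.2 km): east 3.2 sin 295° = -2.90, north 3.2 cos 295° = 1.35
Summing: -4.74 km east, 16.10 km north → (-4.74, 16.10).

(-4.74, 16.10)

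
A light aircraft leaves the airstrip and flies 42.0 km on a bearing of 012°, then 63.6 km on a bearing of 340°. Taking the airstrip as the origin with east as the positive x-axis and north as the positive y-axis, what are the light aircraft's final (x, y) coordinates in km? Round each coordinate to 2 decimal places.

Leg 1 (012°, 42.0 km): east 42.0 sin 12° = 8.73, north 42.0 cos 12° = 41.08
Leg 2 (340°, 63.6 km): east 63.6 sin 340° = -21.75, north 63.6 cos 340° = 59.76
Summing: -13.02 km east, 100.85 km north → (-13.02, 100.85).

(-13.02, 100.85)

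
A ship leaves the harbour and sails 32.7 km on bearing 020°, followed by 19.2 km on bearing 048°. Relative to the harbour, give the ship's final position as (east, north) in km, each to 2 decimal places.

Leg 1 (020°, 32.7 km): east 32.7 sin 20° = 11.18, north 32.7 cos 20° = 30.73
Leg 2 (048°, 19.2 km): east 19.2 sin 48° = 14.27, north 19.2 cos 48° = 12.85
Summing: 25.45 km east, 43.58 km north → (25.45, 43.58).

(25.45, 43.58)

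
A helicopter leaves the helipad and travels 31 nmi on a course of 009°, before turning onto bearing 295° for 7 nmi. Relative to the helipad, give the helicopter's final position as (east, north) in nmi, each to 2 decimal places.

Leg 1 (009°, 31 nmi): east 31 sin 9° = 4.85, north 31 cos 9° = 30.62
Leg 2 (295°, 7 nmi): east 7 sin 295° = -6.34, north 7 cos 295° = 2.96
Summing: -1.49 nmi east, 33.58 nmi north → (-1.49, 33.58).

(-1.49, 33.58)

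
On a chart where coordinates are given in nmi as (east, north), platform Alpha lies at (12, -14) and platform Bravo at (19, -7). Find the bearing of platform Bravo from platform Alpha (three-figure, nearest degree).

045°

Δeast = 19 − 12 = 7.00; Δnorth = -7 − -14 = 7.00.
Bearing = atan2(Δeast, Δnorth) mod 360° = 45.00° ≈ 045°.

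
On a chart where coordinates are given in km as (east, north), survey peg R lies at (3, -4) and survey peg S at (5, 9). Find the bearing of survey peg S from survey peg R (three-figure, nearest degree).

Δeast = 5 − 3 = 2.00; Δnorth = 9 − -4 = 13.00.
Bearing = atan2(Δeast, Δnorth) mod 360° = 8.75° ≈ 009°.

009°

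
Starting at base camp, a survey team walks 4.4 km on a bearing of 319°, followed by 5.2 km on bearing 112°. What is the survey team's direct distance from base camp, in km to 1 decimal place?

Leg 1 (319°, 4.4 km): east 4.4 sin 319° = -2.89, north 4.4 cos 319° = 3.32
Leg 2 (112°, 5.2 km): east 5.2 sin 112° = 4.82, north 5.2 cos 112° = -1.95
Net: 1.93 east, 1.37 north. Distance = √((1.93)² + (1.37)²) = 2.372 km.

2.4 km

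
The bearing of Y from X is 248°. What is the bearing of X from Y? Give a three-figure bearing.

068°

Back-bearing = 248° − 180° = 068°.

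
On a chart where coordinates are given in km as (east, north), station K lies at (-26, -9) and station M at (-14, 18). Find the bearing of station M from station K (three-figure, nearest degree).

Δeast = -14 − -26 = 12.00; Δnorth = 18 − -9 = 27.00.
Bearing = atan2(Δeast, Δnorth) mod 360° = 23.96° ≈ 024°.

024°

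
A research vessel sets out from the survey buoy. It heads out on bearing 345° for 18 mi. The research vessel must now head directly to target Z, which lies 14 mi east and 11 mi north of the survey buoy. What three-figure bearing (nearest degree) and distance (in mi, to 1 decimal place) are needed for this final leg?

109°, 19.7 mi

Leg 1 (345°, 18 mi): east 18 sin 345° = -4.66, north 18 cos 345° = 17.39
Current position: (-4.66, 17.39). Target: (14, 11). Remaining: Δeast = 18.66, Δnorth = -6.39.
Bearing = atan2(18.66, -6.39) mod 360° = 108.90°; distance = √((18.66)² + (-6.39)²) = 19.722 mi.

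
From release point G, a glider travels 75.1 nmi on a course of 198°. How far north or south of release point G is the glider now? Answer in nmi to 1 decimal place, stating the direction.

Leg 1 (198°, 75.1 nmi): east 75.1 sin 198° = -23.21, north 75.1 cos 198° = -71.42
Net north component: -71.42 nmi.

71.4 nmi south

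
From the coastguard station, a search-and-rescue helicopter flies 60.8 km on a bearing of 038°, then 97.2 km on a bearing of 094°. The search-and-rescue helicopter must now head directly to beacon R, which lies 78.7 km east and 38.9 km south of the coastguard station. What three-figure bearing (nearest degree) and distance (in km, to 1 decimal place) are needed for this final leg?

215°, 97.5 km

Leg 1 (038°, 60.8 km): east 60.8 sin 38° = 37.43, north 60.8 cos 38° = 47.91
Leg 2 (094°, 97.2 km): east 97.2 sin 94° = 96.96, north 97.2 cos 94° = -6.78
Current position: (134.40, 41.13). Target: (78.7, -38.9). Remaining: Δeast = -55.70, Δnorth = -80.03.
Bearing = atan2(-55.70, -80.03) mod 360° = 214.84°; distance = √((-55.70)² + (-80.03)²) = 97.503 km.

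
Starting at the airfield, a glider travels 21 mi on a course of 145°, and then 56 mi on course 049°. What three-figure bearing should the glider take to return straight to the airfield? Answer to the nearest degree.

Leg 1 (145°, 21 mi): east 21 sin 145° = 12.05, north 21 cos 145° = -17.20
Leg 2 (049°, 56 mi): east 56 sin 49° = 42.26, north 56 cos 49° = 36.74
Net displacement: 54.31 east, 19.54 north. Direction back to start is (-54.31, -19.54): bearing = atan2(-54.31, -19.54) mod 360° = 250.21° ≈ 250°.

250°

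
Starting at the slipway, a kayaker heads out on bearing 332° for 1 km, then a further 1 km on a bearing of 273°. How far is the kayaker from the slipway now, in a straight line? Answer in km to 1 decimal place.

Leg 1 (332°, 1 km): east 1 sin 332° = -0.47, north 1 cos 332° = 0.88
Leg 2 (273°, 1 km): east 1 sin 273° = -1.00, north 1 cos 273° = 0.05
Net: -1.47 east, 0.94 north. Distance = √((-1.47)² + (0.94)²) = 1.741 km.

1.7 km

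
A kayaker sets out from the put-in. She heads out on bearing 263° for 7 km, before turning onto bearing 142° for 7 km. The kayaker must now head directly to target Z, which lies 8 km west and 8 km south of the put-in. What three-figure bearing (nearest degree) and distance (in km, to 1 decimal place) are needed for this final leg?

253°, 5.6 km

Leg 1 (263°, 7 km): east 7 sin 263° = -6.95, north 7 cos 263° = -0.85
Leg 2 (142°, 7 km): east 7 sin 142° = 4.31, north 7 cos 142° = -5.52
Current position: (-2.64, -6.37). Target: (-8, -8). Remaining: Δeast = -5.36, Δnorth = -1.63.
Bearing = atan2(-5.36, -1.63) mod 360° = 253.08°; distance = √((-5.36)² + (-1.63)²) = 5.604 km.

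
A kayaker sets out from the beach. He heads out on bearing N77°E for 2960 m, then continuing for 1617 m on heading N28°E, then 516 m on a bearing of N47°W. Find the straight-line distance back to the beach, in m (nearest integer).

4080 m

Leg 1 (N77°E, 2960 m): east 2960 sin 77° = 2884.14, north 2960 cos 77° = 665.86
Leg 2 (N28°E, 1617 m): east 1617 sin 28° = 759.14, north 1617 cos 28° = 1427.73
Leg 3 (N47°W, 516 m): east 516 sin 313° = -377.38, north 516 cos 313° = 351.91
Net: 3265.89 east, 2445.49 north. Distance = √((3265.89)² + (2445.49)²) = 4080.011 m.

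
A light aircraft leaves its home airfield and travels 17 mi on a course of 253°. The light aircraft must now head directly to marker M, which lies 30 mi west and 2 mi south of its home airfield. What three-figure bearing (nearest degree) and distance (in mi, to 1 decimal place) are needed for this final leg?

Leg 1 (253°, 17 mi): east 17 sin 253° = -16.26, north 17 cos 253° = -4.97
Current position: (-16.26, -4.97). Target: (-30, -2). Remaining: Δeast = -13.74, Δnorth = 2.97.
Bearing = atan2(-13.74, 2.97) mod 360° = 282.20°; distance = √((-13.74)² + (2.97)²) = 14.060 mi.

282°, 14.1 mi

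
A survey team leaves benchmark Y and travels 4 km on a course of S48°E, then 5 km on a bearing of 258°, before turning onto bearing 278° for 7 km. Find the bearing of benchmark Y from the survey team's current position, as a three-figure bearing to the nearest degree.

Leg 1 (S48°E, 4 km): east 4 sin 132° = 2.97, north 4 cos 132° = -2.68
Leg 2 (258°, 5 km): east 5 sin 258° = -4.89, north 5 cos 258° = -1.04
Leg 3 (278°, 7 km): east 7 sin 278° = -6.93, north 7 cos 278° = 0.97
Net displacement: -8.85 east, -2.74 north. Direction back to start is (8.85, 2.74): bearing = atan2(8.85, 2.74) mod 360° = 72.79° ≈ 073°.

073°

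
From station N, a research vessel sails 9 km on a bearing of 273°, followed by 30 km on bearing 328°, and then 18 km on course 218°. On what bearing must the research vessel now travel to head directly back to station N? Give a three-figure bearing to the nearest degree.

108°

Leg 1 (273°, 9 km): east 9 sin 273° = -8.99, north 9 cos 273° = 0.47
Leg 2 (328°, 30 km): east 30 sin 328° = -15.90, north 30 cos 328° = 25.44
Leg 3 (218°, 18 km): east 18 sin 218° = -11.08, north 18 cos 218° = -14.18
Net displacement: -35.97 east, 11.73 north. Direction back to start is (35.97, -11.73): bearing = atan2(35.97, -11.73) mod 360° = 108.06° ≈ 108°.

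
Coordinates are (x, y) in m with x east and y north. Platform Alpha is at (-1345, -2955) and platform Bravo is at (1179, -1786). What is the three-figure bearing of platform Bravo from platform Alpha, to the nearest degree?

Δeast = 1179 − -1345 = 2524.00; Δnorth = -1786 − -2955 = 1169.00.
Bearing = atan2(Δeast, Δnorth) mod 360° = 65.15° ≈ 065°.

065°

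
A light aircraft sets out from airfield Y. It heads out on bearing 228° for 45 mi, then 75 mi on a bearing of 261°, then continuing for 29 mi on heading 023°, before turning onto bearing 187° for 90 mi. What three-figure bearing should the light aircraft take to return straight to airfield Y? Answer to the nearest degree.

Leg 1 (228°, 45 mi): east 45 sin 228° = -33.44, north 45 cos 228° = -30.11
Leg 2 (261°, 75 mi): east 75 sin 261° = -74.08, north 75 cos 261° = -11.73
Leg 3 (023°, 29 mi): east 29 sin 23° = 11.33, north 29 cos 23° = 26.69
Leg 4 (187°, 90 mi): east 90 sin 187° = -10.97, north 90 cos 187° = -89.33
Net displacement: -107.16 east, -104.48 north. Direction back to start is (107.16, 104.48): bearing = atan2(107.16, 104.48) mod 360° = 45.72° ≈ 046°.

046°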